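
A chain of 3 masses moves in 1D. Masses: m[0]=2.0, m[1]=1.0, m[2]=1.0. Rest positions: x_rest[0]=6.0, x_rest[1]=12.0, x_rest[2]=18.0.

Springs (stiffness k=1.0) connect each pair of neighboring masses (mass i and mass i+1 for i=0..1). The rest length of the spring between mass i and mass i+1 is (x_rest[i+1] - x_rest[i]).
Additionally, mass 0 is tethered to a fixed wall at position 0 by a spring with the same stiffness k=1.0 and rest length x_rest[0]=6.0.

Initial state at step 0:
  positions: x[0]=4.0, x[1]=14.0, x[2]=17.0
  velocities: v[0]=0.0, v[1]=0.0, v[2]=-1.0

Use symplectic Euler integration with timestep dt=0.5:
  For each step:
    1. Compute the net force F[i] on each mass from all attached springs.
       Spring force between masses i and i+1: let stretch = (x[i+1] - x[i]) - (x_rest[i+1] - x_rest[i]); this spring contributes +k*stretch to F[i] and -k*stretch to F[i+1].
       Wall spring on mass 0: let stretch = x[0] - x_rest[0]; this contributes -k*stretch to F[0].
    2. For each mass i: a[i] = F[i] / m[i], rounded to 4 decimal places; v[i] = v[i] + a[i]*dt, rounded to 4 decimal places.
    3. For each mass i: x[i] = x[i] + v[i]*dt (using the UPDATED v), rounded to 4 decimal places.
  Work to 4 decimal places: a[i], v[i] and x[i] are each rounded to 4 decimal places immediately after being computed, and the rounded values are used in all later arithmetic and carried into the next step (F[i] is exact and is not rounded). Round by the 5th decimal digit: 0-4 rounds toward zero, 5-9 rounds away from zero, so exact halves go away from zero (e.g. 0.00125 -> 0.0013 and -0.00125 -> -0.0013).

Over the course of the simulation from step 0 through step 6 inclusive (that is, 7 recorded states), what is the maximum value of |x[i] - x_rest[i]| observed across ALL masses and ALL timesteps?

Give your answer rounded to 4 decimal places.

Answer: 3.5390

Derivation:
Step 0: x=[4.0000 14.0000 17.0000] v=[0.0000 0.0000 -1.0000]
Step 1: x=[4.7500 12.2500 17.2500] v=[1.5000 -3.5000 0.5000]
Step 2: x=[5.8438 9.8750 17.7500] v=[2.1875 -4.7500 1.0000]
Step 3: x=[6.7110 8.4610 17.7813] v=[1.7344 -2.8281 0.0625]
Step 4: x=[6.9581 8.9396 16.9825] v=[0.4942 0.9571 -1.5977]
Step 5: x=[6.5831 10.9335 15.6729] v=[-0.7500 3.9878 -2.6192]
Step 6: x=[5.9290 13.0247 14.6785] v=[-1.3082 4.1823 -1.9889]
Max displacement = 3.5390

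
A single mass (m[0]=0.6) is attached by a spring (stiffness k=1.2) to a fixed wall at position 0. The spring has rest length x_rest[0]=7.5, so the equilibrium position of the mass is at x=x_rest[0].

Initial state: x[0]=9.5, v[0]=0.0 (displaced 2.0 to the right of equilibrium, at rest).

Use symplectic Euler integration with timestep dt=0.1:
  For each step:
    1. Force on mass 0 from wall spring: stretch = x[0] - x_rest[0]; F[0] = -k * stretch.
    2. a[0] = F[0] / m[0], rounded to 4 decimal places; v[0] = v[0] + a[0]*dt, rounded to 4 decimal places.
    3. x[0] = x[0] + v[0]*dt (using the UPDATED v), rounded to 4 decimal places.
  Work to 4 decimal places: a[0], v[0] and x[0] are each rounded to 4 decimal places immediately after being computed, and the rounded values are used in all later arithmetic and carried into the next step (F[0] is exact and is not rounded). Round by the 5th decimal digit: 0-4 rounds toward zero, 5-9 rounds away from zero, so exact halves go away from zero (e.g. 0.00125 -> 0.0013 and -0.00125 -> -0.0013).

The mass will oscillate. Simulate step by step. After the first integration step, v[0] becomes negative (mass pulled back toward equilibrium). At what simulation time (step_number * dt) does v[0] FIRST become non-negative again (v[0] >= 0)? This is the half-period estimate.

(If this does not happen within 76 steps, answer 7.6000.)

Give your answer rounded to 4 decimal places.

Step 0: x=[9.5000] v=[0.0000]
Step 1: x=[9.4600] v=[-0.4000]
Step 2: x=[9.3808] v=[-0.7920]
Step 3: x=[9.2640] v=[-1.1682]
Step 4: x=[9.1119] v=[-1.5210]
Step 5: x=[8.9276] v=[-1.8434]
Step 6: x=[8.7147] v=[-2.1289]
Step 7: x=[8.4775] v=[-2.3718]
Step 8: x=[8.2208] v=[-2.5673]
Step 9: x=[7.9497] v=[-2.7115]
Step 10: x=[7.6696] v=[-2.8014]
Step 11: x=[7.3861] v=[-2.8353]
Step 12: x=[7.1049] v=[-2.8125]
Step 13: x=[6.8316] v=[-2.7335]
Step 14: x=[6.5716] v=[-2.5998]
Step 15: x=[6.3302] v=[-2.4141]
Step 16: x=[6.1122] v=[-2.1801]
Step 17: x=[5.9220] v=[-1.9025]
Step 18: x=[5.7633] v=[-1.5869]
Step 19: x=[5.6393] v=[-1.2396]
Step 20: x=[5.5526] v=[-0.8675]
Step 21: x=[5.5048] v=[-0.4780]
Step 22: x=[5.4969] v=[-0.0790]
Step 23: x=[5.5291] v=[0.3216]
First v>=0 after going negative at step 23, time=2.3000

Answer: 2.3000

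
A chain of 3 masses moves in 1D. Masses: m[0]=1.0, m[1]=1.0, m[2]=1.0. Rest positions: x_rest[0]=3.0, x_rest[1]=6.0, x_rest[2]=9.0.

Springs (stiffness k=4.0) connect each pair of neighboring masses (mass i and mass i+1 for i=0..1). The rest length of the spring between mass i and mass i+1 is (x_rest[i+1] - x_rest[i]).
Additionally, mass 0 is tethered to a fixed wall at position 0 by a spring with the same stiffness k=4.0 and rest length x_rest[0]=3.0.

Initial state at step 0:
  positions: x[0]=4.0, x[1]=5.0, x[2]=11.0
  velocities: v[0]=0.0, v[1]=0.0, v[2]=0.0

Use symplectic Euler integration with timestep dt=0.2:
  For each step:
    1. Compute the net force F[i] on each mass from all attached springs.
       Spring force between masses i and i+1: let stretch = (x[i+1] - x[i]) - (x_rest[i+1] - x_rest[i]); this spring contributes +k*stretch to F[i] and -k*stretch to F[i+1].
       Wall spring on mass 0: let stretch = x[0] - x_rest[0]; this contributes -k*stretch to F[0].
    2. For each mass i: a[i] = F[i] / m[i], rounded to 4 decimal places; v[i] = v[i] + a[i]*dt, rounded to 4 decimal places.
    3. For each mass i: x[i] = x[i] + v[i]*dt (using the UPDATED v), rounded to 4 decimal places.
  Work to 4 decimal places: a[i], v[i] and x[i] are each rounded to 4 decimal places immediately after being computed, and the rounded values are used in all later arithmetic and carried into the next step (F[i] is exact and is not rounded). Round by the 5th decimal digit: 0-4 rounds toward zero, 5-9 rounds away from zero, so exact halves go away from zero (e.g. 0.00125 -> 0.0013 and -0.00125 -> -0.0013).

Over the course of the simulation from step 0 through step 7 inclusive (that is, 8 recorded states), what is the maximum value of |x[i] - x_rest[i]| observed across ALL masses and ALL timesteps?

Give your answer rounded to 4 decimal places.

Step 0: x=[4.0000 5.0000 11.0000] v=[0.0000 0.0000 0.0000]
Step 1: x=[3.5200 5.8000 10.5200] v=[-2.4000 4.0000 -2.4000]
Step 2: x=[2.8416 6.9904 9.7648] v=[-3.3920 5.9520 -3.7760]
Step 3: x=[2.3724 7.9609 9.0457] v=[-2.3462 4.8525 -3.5955]
Step 4: x=[2.4177 8.2108 8.6330] v=[0.2267 1.2495 -2.0633]
Step 5: x=[3.0031 7.6014 8.6328] v=[2.9270 -3.0472 -0.0011]
Step 6: x=[3.8437 6.4213 8.9476] v=[4.2032 -5.9007 1.5738]
Step 7: x=[4.4818 5.2330 9.3382] v=[3.1903 -5.9417 1.9528]
Max displacement = 2.2108

Answer: 2.2108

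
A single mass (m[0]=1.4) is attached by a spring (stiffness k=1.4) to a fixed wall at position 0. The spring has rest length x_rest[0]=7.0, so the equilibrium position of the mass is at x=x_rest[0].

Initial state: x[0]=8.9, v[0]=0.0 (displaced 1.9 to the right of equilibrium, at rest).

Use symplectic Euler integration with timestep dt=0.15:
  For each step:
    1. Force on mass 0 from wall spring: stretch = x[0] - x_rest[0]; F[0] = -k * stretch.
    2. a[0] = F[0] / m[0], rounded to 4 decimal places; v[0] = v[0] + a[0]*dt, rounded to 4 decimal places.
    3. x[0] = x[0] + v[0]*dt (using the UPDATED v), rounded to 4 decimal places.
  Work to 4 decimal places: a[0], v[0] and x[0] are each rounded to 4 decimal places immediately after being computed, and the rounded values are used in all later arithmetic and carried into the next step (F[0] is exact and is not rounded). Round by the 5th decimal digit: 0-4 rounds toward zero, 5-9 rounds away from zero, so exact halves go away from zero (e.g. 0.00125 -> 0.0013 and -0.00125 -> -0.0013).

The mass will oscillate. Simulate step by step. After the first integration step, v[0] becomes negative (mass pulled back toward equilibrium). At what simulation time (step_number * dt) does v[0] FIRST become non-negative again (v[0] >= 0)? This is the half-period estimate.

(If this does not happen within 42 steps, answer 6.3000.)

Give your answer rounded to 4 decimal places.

Answer: 3.1500

Derivation:
Step 0: x=[8.9000] v=[0.0000]
Step 1: x=[8.8573] v=[-0.2850]
Step 2: x=[8.7728] v=[-0.5636]
Step 3: x=[8.6484] v=[-0.8295]
Step 4: x=[8.4869] v=[-1.0768]
Step 5: x=[8.2919] v=[-1.2998]
Step 6: x=[8.0679] v=[-1.4936]
Step 7: x=[7.8198] v=[-1.6538]
Step 8: x=[7.5533] v=[-1.7768]
Step 9: x=[7.2743] v=[-1.8598]
Step 10: x=[6.9892] v=[-1.9009]
Step 11: x=[6.7043] v=[-1.8993]
Step 12: x=[6.4261] v=[-1.8549]
Step 13: x=[6.1608] v=[-1.7688]
Step 14: x=[5.9144] v=[-1.6429]
Step 15: x=[5.6924] v=[-1.4801]
Step 16: x=[5.4998] v=[-1.2840]
Step 17: x=[5.3410] v=[-1.0590]
Step 18: x=[5.2195] v=[-0.8102]
Step 19: x=[5.1380] v=[-0.5431]
Step 20: x=[5.0984] v=[-0.2638]
Step 21: x=[5.1016] v=[0.0214]
First v>=0 after going negative at step 21, time=3.1500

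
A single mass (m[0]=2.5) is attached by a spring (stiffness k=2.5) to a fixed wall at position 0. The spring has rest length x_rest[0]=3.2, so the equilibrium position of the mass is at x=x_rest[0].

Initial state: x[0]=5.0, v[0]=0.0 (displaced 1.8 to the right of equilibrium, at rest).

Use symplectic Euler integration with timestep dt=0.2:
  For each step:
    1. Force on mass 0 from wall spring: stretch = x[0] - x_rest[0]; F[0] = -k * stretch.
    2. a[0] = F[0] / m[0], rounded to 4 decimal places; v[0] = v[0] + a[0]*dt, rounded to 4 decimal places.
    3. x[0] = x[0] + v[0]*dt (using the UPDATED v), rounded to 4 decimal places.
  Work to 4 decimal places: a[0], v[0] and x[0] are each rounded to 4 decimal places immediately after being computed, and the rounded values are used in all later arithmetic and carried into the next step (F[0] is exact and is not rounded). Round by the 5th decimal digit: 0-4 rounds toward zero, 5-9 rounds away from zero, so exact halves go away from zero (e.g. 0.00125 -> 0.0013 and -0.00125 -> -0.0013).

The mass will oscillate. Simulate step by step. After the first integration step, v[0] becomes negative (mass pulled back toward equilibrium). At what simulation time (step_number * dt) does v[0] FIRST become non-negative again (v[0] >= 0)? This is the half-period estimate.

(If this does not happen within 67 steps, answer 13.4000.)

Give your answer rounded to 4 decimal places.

Step 0: x=[5.0000] v=[0.0000]
Step 1: x=[4.9280] v=[-0.3600]
Step 2: x=[4.7869] v=[-0.7056]
Step 3: x=[4.5823] v=[-1.0230]
Step 4: x=[4.3224] v=[-1.2995]
Step 5: x=[4.0176] v=[-1.5240]
Step 6: x=[3.6801] v=[-1.6875]
Step 7: x=[3.3234] v=[-1.7835]
Step 8: x=[2.9618] v=[-1.8082]
Step 9: x=[2.6097] v=[-1.7606]
Step 10: x=[2.2812] v=[-1.6425]
Step 11: x=[1.9895] v=[-1.4587]
Step 12: x=[1.7462] v=[-1.2166]
Step 13: x=[1.5610] v=[-0.9258]
Step 14: x=[1.4414] v=[-0.5980]
Step 15: x=[1.3921] v=[-0.2463]
Step 16: x=[1.4152] v=[0.1153]
First v>=0 after going negative at step 16, time=3.2000

Answer: 3.2000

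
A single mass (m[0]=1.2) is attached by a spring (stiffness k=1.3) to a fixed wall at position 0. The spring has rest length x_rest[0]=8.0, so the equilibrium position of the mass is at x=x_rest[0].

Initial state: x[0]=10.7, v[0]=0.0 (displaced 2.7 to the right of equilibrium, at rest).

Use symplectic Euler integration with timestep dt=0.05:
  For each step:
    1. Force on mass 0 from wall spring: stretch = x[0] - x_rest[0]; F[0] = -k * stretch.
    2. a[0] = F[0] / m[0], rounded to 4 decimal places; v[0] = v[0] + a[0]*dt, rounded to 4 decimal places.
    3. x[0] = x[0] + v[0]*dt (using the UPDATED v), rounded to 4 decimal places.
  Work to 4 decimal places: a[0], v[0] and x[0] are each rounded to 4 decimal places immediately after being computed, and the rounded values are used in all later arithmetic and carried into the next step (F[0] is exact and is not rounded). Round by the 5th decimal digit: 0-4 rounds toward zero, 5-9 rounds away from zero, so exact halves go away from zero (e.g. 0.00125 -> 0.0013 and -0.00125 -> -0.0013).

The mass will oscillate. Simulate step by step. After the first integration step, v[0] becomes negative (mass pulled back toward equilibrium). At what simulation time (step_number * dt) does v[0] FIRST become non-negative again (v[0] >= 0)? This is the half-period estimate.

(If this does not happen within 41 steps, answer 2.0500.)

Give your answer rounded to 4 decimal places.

Step 0: x=[10.7000] v=[0.0000]
Step 1: x=[10.6927] v=[-0.1463]
Step 2: x=[10.6781] v=[-0.2922]
Step 3: x=[10.6562] v=[-0.4373]
Step 4: x=[10.6271] v=[-0.5812]
Step 5: x=[10.5909] v=[-0.7235]
Step 6: x=[10.5477] v=[-0.8638]
Step 7: x=[10.4976] v=[-1.0018]
Step 8: x=[10.4407] v=[-1.1371]
Step 9: x=[10.3772] v=[-1.2693]
Step 10: x=[10.3073] v=[-1.3981]
Step 11: x=[10.2311] v=[-1.5231]
Step 12: x=[10.1489] v=[-1.6440]
Step 13: x=[10.0609] v=[-1.7604]
Step 14: x=[9.9673] v=[-1.8720]
Step 15: x=[9.8684] v=[-1.9786]
Step 16: x=[9.7644] v=[-2.0798]
Step 17: x=[9.6556] v=[-2.1754]
Step 18: x=[9.5423] v=[-2.2651]
Step 19: x=[9.4249] v=[-2.3486]
Step 20: x=[9.3036] v=[-2.4258]
Step 21: x=[9.1788] v=[-2.4964]
Step 22: x=[9.0508] v=[-2.5603]
Step 23: x=[8.9199] v=[-2.6172]
Step 24: x=[8.7866] v=[-2.6670]
Step 25: x=[8.6511] v=[-2.7096]
Step 26: x=[8.5139] v=[-2.7449]
Step 27: x=[8.3753] v=[-2.7727]
Step 28: x=[8.2357] v=[-2.7930]
Step 29: x=[8.0954] v=[-2.8058]
Step 30: x=[7.9549] v=[-2.8110]
Step 31: x=[7.8145] v=[-2.8086]
Step 32: x=[7.6746] v=[-2.7986]
Step 33: x=[7.5356] v=[-2.7810]
Step 34: x=[7.3978] v=[-2.7558]
Step 35: x=[7.2616] v=[-2.7232]
Step 36: x=[7.1274] v=[-2.6832]
Step 37: x=[6.9956] v=[-2.6359]
Step 38: x=[6.8665] v=[-2.5815]
Step 39: x=[6.7405] v=[-2.5201]
Step 40: x=[6.6179] v=[-2.4519]
Step 41: x=[6.4991] v=[-2.3770]
v[0] did not become non-negative within 41 steps; using fallback time=2.0500

Answer: 2.0500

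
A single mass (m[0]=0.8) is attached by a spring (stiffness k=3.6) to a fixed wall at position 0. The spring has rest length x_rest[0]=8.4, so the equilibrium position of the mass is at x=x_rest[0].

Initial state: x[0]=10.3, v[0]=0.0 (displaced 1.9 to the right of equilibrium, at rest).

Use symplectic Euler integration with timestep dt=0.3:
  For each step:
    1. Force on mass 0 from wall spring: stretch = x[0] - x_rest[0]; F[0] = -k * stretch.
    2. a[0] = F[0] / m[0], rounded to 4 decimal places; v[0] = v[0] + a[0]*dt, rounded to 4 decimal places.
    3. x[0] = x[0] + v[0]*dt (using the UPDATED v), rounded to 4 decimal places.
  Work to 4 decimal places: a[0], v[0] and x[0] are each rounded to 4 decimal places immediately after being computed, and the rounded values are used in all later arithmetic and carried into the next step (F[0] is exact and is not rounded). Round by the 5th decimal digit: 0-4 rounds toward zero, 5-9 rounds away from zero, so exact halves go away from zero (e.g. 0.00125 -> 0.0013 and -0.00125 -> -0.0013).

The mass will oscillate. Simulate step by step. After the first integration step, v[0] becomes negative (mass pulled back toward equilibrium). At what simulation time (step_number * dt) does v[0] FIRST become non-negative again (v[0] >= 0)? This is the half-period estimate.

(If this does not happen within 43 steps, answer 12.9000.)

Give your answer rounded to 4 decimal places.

Step 0: x=[10.3000] v=[0.0000]
Step 1: x=[9.5305] v=[-2.5650]
Step 2: x=[8.3031] v=[-4.0912]
Step 3: x=[7.1150] v=[-3.9604]
Step 4: x=[6.4473] v=[-2.2257]
Step 5: x=[6.5705] v=[0.4105]
First v>=0 after going negative at step 5, time=1.5000

Answer: 1.5000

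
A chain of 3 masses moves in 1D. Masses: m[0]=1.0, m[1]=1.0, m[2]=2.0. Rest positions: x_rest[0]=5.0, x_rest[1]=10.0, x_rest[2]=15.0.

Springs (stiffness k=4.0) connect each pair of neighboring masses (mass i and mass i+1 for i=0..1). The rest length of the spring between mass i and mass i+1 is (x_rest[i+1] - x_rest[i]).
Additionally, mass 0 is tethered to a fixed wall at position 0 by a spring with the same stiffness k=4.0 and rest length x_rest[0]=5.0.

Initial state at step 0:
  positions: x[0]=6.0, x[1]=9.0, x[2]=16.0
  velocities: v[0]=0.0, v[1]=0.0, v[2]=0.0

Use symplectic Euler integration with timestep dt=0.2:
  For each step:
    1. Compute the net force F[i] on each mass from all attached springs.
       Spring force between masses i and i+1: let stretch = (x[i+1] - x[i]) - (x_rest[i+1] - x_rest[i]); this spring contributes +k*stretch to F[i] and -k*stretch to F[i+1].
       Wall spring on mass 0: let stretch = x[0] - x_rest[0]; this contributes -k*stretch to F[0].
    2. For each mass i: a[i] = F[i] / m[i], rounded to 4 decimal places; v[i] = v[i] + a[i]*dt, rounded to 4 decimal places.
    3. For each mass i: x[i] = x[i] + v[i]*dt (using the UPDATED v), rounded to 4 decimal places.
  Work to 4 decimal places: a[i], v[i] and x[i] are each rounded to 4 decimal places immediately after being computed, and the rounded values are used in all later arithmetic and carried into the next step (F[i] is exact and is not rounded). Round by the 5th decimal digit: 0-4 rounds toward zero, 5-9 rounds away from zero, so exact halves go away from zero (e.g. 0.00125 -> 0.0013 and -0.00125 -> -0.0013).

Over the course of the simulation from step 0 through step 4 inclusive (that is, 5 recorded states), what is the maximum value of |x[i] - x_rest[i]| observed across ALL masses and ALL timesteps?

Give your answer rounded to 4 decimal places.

Answer: 1.7650

Derivation:
Step 0: x=[6.0000 9.0000 16.0000] v=[0.0000 0.0000 0.0000]
Step 1: x=[5.5200 9.6400 15.8400] v=[-2.4000 3.2000 -0.8000]
Step 2: x=[4.8160 10.6128 15.5840] v=[-3.5200 4.8640 -1.2800]
Step 3: x=[4.2689 11.4535 15.3303] v=[-2.7354 4.2035 -1.2685]
Step 4: x=[4.1883 11.7650 15.1665] v=[-0.4028 1.5573 -0.8192]
Max displacement = 1.7650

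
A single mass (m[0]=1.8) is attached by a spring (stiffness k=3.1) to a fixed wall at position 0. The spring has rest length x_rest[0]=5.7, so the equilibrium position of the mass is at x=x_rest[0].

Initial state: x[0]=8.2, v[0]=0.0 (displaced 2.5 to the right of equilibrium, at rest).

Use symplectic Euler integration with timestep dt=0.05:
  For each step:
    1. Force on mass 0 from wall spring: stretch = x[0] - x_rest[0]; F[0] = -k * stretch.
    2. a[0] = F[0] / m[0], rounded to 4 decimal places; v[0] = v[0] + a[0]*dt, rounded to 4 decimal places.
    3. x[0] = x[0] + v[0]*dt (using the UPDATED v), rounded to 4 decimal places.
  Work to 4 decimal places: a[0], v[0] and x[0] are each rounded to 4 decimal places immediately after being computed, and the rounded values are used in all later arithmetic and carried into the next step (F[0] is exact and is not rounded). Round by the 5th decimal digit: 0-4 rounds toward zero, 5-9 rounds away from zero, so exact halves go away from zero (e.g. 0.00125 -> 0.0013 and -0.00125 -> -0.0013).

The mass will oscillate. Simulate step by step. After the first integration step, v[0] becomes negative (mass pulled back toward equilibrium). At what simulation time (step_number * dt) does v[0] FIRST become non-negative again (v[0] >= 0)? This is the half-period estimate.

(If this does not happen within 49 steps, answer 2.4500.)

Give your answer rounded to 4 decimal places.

Answer: 2.4000

Derivation:
Step 0: x=[8.2000] v=[0.0000]
Step 1: x=[8.1892] v=[-0.2153]
Step 2: x=[8.1677] v=[-0.4297]
Step 3: x=[8.1356] v=[-0.6422]
Step 4: x=[8.0930] v=[-0.8519]
Step 5: x=[8.0401] v=[-1.0580]
Step 6: x=[7.9771] v=[-1.2595]
Step 7: x=[7.9043] v=[-1.4556]
Step 8: x=[7.8220] v=[-1.6454]
Step 9: x=[7.7306] v=[-1.8281]
Step 10: x=[7.6305] v=[-2.0030]
Step 11: x=[7.5220] v=[-2.1692]
Step 12: x=[7.4057] v=[-2.3261]
Step 13: x=[7.2821] v=[-2.4730]
Step 14: x=[7.1516] v=[-2.6092]
Step 15: x=[7.0149] v=[-2.7342]
Step 16: x=[6.8725] v=[-2.8474]
Step 17: x=[6.7251] v=[-2.9484]
Step 18: x=[6.5733] v=[-3.0367]
Step 19: x=[6.4177] v=[-3.1119]
Step 20: x=[6.2590] v=[-3.1737]
Step 21: x=[6.0979] v=[-3.2218]
Step 22: x=[5.9351] v=[-3.2561]
Step 23: x=[5.7713] v=[-3.2763]
Step 24: x=[5.6072] v=[-3.2824]
Step 25: x=[5.4435] v=[-3.2744]
Step 26: x=[5.2809] v=[-3.2523]
Step 27: x=[5.1201] v=[-3.2162]
Step 28: x=[4.9618] v=[-3.1663]
Step 29: x=[4.8067] v=[-3.1027]
Step 30: x=[4.6554] v=[-3.0258]
Step 31: x=[4.5086] v=[-2.9359]
Step 32: x=[4.3669] v=[-2.8333]
Step 33: x=[4.2310] v=[-2.7185]
Step 34: x=[4.1014] v=[-2.5920]
Step 35: x=[3.9787] v=[-2.4543]
Step 36: x=[3.8634] v=[-2.3061]
Step 37: x=[3.7560] v=[-2.1480]
Step 38: x=[3.6570] v=[-1.9806]
Step 39: x=[3.5668] v=[-1.8047]
Step 40: x=[3.4858] v=[-1.6210]
Step 41: x=[3.4143] v=[-1.4303]
Step 42: x=[3.3526] v=[-1.2335]
Step 43: x=[3.3010] v=[-1.0314]
Step 44: x=[3.2598] v=[-0.8248]
Step 45: x=[3.2291] v=[-0.6147]
Step 46: x=[3.2090] v=[-0.4019]
Step 47: x=[3.1996] v=[-0.1874]
Step 48: x=[3.2010] v=[0.0279]
First v>=0 after going negative at step 48, time=2.4000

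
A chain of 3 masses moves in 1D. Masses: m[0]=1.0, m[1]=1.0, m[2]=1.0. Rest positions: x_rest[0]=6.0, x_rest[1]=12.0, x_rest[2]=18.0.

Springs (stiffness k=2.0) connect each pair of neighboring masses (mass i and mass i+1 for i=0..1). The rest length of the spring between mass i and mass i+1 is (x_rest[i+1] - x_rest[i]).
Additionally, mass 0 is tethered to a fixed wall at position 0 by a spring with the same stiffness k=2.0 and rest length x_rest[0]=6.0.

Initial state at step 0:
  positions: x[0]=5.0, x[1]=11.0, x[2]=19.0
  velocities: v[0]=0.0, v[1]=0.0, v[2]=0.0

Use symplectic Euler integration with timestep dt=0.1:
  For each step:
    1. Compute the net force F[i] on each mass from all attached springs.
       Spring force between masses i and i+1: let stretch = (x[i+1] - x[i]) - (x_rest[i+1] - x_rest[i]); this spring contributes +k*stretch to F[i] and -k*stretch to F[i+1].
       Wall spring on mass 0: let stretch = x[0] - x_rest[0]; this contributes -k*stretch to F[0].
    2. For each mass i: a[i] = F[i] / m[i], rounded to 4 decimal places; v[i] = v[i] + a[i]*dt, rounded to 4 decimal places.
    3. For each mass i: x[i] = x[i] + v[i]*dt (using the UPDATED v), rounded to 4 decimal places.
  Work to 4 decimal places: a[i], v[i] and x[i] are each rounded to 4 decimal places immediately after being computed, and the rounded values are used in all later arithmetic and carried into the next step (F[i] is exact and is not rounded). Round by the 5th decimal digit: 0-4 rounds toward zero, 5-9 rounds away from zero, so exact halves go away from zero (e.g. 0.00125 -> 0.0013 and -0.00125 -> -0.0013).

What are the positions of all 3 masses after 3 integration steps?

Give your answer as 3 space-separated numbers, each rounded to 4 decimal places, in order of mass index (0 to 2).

Step 0: x=[5.0000 11.0000 19.0000] v=[0.0000 0.0000 0.0000]
Step 1: x=[5.0200 11.0400 18.9600] v=[0.2000 0.4000 -0.4000]
Step 2: x=[5.0600 11.1180 18.8816] v=[0.4000 0.7800 -0.7840]
Step 3: x=[5.1200 11.2301 18.7679] v=[0.5996 1.1211 -1.1367]

Answer: 5.1200 11.2301 18.7679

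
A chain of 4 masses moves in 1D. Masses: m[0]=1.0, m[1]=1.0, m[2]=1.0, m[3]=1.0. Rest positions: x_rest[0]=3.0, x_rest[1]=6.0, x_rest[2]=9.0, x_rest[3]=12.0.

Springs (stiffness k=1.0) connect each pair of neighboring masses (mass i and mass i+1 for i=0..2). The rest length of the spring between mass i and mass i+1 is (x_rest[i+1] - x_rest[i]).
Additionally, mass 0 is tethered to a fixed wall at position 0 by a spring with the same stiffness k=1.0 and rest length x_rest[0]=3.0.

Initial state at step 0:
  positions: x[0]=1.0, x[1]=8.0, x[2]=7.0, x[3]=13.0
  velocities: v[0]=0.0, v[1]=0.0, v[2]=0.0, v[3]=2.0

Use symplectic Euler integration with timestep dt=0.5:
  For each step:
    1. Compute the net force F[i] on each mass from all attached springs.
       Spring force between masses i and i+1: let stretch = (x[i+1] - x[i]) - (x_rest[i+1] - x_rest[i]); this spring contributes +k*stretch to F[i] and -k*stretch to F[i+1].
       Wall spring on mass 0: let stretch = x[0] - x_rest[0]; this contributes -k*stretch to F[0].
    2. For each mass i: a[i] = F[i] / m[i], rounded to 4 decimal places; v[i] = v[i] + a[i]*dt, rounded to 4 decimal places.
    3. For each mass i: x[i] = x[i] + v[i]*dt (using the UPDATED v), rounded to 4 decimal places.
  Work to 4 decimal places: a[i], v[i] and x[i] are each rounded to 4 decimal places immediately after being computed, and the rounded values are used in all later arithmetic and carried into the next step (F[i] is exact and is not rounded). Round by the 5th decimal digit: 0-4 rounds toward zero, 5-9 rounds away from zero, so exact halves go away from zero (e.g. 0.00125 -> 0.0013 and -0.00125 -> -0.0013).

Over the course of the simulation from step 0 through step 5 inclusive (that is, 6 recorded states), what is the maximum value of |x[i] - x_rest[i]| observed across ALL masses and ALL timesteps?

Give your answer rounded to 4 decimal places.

Answer: 2.8907

Derivation:
Step 0: x=[1.0000 8.0000 7.0000 13.0000] v=[0.0000 0.0000 0.0000 2.0000]
Step 1: x=[2.5000 6.0000 8.7500 13.2500] v=[3.0000 -4.0000 3.5000 0.5000]
Step 2: x=[4.2500 3.8125 10.9375 13.1250] v=[3.5000 -4.3750 4.3750 -0.2500]
Step 3: x=[4.8282 3.5156 11.8907 13.2032] v=[1.1563 -0.5938 1.9063 0.1563]
Step 4: x=[3.8712 5.6407 11.0782 13.7033] v=[-1.9141 4.2501 -1.6250 1.0001]
Step 5: x=[2.3887 8.6828 9.5626 14.2971] v=[-2.9650 6.0841 -3.0312 1.1876]
Max displacement = 2.8907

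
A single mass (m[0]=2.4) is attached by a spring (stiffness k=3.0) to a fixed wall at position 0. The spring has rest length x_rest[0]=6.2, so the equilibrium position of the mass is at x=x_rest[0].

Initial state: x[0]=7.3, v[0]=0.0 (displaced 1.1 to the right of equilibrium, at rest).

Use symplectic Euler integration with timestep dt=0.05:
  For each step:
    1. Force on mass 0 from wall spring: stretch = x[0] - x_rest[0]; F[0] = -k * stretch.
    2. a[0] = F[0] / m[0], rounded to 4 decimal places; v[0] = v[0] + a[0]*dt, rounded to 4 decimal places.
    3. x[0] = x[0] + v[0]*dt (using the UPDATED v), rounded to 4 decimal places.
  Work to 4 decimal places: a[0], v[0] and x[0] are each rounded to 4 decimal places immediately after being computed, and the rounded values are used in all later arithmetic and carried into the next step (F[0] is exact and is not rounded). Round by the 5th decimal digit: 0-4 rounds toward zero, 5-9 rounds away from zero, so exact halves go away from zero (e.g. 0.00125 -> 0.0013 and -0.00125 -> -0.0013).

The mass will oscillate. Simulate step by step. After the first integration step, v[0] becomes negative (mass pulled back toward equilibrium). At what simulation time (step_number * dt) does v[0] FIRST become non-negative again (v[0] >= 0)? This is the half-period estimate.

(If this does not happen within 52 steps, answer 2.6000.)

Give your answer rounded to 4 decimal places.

Answer: 2.6000

Derivation:
Step 0: x=[7.3000] v=[0.0000]
Step 1: x=[7.2966] v=[-0.0688]
Step 2: x=[7.2897] v=[-0.1373]
Step 3: x=[7.2794] v=[-0.2054]
Step 4: x=[7.2658] v=[-0.2729]
Step 5: x=[7.2488] v=[-0.3395]
Step 6: x=[7.2285] v=[-0.4051]
Step 7: x=[7.2050] v=[-0.4694]
Step 8: x=[7.1784] v=[-0.5322]
Step 9: x=[7.1487] v=[-0.5934]
Step 10: x=[7.1161] v=[-0.6527]
Step 11: x=[7.0806] v=[-0.7100]
Step 12: x=[7.0424] v=[-0.7650]
Step 13: x=[7.0015] v=[-0.8177]
Step 14: x=[6.9581] v=[-0.8678]
Step 15: x=[6.9123] v=[-0.9152]
Step 16: x=[6.8643] v=[-0.9597]
Step 17: x=[6.8142] v=[-1.0012]
Step 18: x=[6.7622] v=[-1.0396]
Step 19: x=[6.7085] v=[-1.0747]
Step 20: x=[6.6532] v=[-1.1065]
Step 21: x=[6.5965] v=[-1.1348]
Step 22: x=[6.5385] v=[-1.1596]
Step 23: x=[6.4795] v=[-1.1808]
Step 24: x=[6.4196] v=[-1.1983]
Step 25: x=[6.3590] v=[-1.2120]
Step 26: x=[6.2979] v=[-1.2219]
Step 27: x=[6.2365] v=[-1.2280]
Step 28: x=[6.1750] v=[-1.2303]
Step 29: x=[6.1136] v=[-1.2287]
Step 30: x=[6.0524] v=[-1.2233]
Step 31: x=[5.9917] v=[-1.2141]
Step 32: x=[5.9316] v=[-1.2011]
Step 33: x=[5.8724] v=[-1.1843]
Step 34: x=[5.8142] v=[-1.1638]
Step 35: x=[5.7572] v=[-1.1397]
Step 36: x=[5.7016] v=[-1.1120]
Step 37: x=[5.6476] v=[-1.0809]
Step 38: x=[5.5953] v=[-1.0464]
Step 39: x=[5.5449] v=[-1.0086]
Step 40: x=[5.4965] v=[-0.9677]
Step 41: x=[5.4503] v=[-0.9237]
Step 42: x=[5.4065] v=[-0.8768]
Step 43: x=[5.3651] v=[-0.8272]
Step 44: x=[5.3264] v=[-0.7750]
Step 45: x=[5.2904] v=[-0.7204]
Step 46: x=[5.2572] v=[-0.6636]
Step 47: x=[5.2270] v=[-0.6047]
Step 48: x=[5.1998] v=[-0.5439]
Step 49: x=[5.1757] v=[-0.4814]
Step 50: x=[5.1548] v=[-0.4174]
Step 51: x=[5.1372] v=[-0.3521]
Step 52: x=[5.1229] v=[-0.2857]
v[0] did not become non-negative within 52 steps; using fallback time=2.6000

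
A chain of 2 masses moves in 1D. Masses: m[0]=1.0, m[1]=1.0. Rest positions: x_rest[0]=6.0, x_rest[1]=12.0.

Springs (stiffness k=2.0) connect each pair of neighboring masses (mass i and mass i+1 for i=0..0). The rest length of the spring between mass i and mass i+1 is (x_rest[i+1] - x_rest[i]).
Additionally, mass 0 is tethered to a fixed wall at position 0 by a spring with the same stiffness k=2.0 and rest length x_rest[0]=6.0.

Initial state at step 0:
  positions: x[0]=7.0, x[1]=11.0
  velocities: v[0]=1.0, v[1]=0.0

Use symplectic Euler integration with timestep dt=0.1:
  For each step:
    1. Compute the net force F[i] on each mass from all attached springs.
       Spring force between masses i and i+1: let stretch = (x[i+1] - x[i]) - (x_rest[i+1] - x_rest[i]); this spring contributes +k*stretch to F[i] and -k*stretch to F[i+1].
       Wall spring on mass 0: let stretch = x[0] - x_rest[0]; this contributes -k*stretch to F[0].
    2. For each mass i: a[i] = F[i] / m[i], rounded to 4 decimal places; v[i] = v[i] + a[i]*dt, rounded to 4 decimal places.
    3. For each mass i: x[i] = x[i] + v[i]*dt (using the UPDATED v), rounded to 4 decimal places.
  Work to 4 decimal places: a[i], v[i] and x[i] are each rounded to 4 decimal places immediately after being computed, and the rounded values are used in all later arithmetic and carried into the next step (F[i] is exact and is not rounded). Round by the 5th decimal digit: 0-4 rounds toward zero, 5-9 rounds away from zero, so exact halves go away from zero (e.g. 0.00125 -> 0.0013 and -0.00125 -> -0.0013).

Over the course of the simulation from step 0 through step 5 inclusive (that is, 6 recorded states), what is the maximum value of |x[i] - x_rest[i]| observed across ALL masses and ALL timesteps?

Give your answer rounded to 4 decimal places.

Answer: 1.0400

Derivation:
Step 0: x=[7.0000 11.0000] v=[1.0000 0.0000]
Step 1: x=[7.0400 11.0400] v=[0.4000 0.4000]
Step 2: x=[7.0192 11.1200] v=[-0.2080 0.8000]
Step 3: x=[6.9400 11.2380] v=[-0.7917 1.1798]
Step 4: x=[6.8080 11.3900] v=[-1.3201 1.5202]
Step 5: x=[6.6315 11.5704] v=[-1.7653 1.8038]
Max displacement = 1.0400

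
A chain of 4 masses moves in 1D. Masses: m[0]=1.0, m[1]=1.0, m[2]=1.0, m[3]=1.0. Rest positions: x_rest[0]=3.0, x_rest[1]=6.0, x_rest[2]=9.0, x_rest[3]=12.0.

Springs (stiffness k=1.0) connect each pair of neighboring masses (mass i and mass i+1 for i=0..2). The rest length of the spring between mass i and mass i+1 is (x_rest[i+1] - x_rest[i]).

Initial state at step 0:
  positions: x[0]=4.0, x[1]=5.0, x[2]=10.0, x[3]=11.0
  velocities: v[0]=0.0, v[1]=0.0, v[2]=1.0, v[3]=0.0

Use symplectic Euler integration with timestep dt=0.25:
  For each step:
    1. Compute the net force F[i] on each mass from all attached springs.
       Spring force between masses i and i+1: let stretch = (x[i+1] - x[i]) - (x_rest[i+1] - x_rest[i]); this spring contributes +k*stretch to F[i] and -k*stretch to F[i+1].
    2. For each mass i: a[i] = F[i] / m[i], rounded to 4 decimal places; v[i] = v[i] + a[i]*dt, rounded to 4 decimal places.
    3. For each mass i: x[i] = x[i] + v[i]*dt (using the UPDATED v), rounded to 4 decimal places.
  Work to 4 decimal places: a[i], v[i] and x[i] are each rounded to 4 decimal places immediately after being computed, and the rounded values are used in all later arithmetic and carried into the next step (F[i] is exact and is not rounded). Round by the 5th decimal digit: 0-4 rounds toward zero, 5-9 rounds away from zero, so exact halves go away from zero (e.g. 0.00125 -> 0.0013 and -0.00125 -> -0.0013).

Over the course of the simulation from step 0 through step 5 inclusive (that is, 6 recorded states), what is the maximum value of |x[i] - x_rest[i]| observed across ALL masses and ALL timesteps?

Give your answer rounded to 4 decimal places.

Step 0: x=[4.0000 5.0000 10.0000 11.0000] v=[0.0000 0.0000 1.0000 0.0000]
Step 1: x=[3.8750 5.2500 10.0000 11.1250] v=[-0.5000 1.0000 0.0000 0.5000]
Step 2: x=[3.6484 5.7110 9.7734 11.3672] v=[-0.9063 1.8438 -0.9063 0.9688]
Step 3: x=[3.3632 6.2970 9.3925 11.6973] v=[-1.1407 2.3438 -1.5235 1.3204]
Step 4: x=[3.0739 6.8931 8.9622 12.0709] v=[-1.1573 2.3842 -1.7212 1.4942]
Step 5: x=[2.8358 7.3798 8.5969 12.4377] v=[-0.9525 1.9467 -1.4613 1.4670]
Max displacement = 1.3798

Answer: 1.3798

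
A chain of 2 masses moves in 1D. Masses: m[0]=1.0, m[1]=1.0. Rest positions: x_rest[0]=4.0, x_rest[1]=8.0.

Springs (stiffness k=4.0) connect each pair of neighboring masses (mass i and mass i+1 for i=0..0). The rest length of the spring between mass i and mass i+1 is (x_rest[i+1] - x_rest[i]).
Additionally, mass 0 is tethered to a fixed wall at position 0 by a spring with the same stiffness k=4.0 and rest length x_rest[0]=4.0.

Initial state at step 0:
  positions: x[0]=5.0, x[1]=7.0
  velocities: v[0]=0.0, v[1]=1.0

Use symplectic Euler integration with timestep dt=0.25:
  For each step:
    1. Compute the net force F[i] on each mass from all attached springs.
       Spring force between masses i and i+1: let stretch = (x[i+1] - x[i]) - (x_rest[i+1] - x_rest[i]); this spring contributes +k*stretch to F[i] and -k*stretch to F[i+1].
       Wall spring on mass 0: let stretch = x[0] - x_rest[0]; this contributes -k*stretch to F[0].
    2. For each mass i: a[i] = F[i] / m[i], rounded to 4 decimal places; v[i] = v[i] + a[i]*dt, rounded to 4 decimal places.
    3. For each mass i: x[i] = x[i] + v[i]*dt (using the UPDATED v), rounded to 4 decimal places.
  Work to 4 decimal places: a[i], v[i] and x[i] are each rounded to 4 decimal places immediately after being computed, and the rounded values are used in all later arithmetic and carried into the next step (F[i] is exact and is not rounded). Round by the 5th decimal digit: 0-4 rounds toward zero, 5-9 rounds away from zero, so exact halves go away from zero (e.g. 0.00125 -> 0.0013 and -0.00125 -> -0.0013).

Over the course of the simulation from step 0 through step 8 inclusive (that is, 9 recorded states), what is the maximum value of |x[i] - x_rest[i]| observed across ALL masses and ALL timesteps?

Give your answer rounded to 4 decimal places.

Step 0: x=[5.0000 7.0000] v=[0.0000 1.0000]
Step 1: x=[4.2500 7.7500] v=[-3.0000 3.0000]
Step 2: x=[3.3125 8.6250] v=[-3.7500 3.5000]
Step 3: x=[2.8750 9.1719] v=[-1.7500 2.1875]
Step 4: x=[3.2930 9.1446] v=[1.6719 -0.1094]
Step 5: x=[4.3506 8.6544] v=[4.2305 -1.9610]
Step 6: x=[5.3965 8.0882] v=[4.1837 -2.2648]
Step 7: x=[5.7662 7.8491] v=[1.4789 -0.9565]
Step 8: x=[5.2151 8.0893] v=[-2.2044 0.9606]
Max displacement = 1.7662

Answer: 1.7662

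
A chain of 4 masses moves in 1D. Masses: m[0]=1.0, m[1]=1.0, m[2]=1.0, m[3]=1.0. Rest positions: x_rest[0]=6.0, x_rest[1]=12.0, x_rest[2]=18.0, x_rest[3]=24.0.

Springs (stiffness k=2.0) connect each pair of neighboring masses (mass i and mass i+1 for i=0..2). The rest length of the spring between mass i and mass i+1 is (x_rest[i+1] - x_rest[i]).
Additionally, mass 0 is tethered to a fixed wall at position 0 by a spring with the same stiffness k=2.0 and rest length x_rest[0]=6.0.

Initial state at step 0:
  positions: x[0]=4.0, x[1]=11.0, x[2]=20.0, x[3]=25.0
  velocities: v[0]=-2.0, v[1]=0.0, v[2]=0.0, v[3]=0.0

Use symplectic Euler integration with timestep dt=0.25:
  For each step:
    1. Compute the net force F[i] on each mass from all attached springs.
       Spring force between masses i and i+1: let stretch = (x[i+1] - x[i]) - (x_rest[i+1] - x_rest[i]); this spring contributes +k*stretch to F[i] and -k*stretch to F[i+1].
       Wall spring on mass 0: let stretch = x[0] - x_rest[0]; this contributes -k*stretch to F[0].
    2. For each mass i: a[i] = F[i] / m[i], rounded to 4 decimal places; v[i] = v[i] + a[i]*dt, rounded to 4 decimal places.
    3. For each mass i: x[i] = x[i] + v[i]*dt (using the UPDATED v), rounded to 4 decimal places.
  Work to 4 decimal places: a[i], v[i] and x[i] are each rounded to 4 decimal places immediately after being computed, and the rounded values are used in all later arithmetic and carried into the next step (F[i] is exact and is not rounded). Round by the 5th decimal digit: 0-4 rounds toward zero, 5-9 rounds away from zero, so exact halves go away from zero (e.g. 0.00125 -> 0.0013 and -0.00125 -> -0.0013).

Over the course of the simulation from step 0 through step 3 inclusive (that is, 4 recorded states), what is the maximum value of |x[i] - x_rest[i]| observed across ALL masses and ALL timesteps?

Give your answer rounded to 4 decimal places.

Answer: 2.1250

Derivation:
Step 0: x=[4.0000 11.0000 20.0000 25.0000] v=[-2.0000 0.0000 0.0000 0.0000]
Step 1: x=[3.8750 11.2500 19.5000 25.1250] v=[-0.5000 1.0000 -2.0000 0.5000]
Step 2: x=[4.1875 11.6094 18.6719 25.2969] v=[1.2500 1.4375 -3.3125 0.6875]
Step 3: x=[4.9043 11.9239 17.7891 25.3907] v=[2.8672 1.2578 -3.5313 0.3750]
Max displacement = 2.1250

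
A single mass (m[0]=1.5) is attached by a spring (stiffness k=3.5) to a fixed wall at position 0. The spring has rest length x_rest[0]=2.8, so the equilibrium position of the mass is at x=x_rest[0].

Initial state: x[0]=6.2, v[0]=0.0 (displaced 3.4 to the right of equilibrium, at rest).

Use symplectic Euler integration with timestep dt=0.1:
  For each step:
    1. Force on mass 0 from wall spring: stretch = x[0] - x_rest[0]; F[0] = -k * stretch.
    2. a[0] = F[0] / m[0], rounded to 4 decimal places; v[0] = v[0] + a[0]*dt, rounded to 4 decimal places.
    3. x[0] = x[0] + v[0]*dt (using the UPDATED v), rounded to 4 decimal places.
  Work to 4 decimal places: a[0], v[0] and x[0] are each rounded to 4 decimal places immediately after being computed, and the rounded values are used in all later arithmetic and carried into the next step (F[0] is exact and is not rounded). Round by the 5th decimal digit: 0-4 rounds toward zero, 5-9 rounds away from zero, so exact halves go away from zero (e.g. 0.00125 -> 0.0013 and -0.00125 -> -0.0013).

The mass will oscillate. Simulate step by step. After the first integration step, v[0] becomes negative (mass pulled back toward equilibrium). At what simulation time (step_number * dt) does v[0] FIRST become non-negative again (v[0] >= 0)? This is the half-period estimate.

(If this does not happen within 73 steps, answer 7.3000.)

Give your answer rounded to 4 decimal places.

Step 0: x=[6.2000] v=[0.0000]
Step 1: x=[6.1207] v=[-0.7933]
Step 2: x=[5.9639] v=[-1.5681]
Step 3: x=[5.7333] v=[-2.3063]
Step 4: x=[5.4342] v=[-2.9907]
Step 5: x=[5.0737] v=[-3.6054]
Step 6: x=[4.6601] v=[-4.1359]
Step 7: x=[4.2031] v=[-4.5699]
Step 8: x=[3.7134] v=[-4.8973]
Step 9: x=[3.2024] v=[-5.1104]
Step 10: x=[2.6820] v=[-5.2043]
Step 11: x=[2.1643] v=[-5.1768]
Step 12: x=[1.6615] v=[-5.0285]
Step 13: x=[1.1852] v=[-4.7629]
Step 14: x=[0.7466] v=[-4.3861]
Step 15: x=[0.3559] v=[-3.9070]
Step 16: x=[0.0222] v=[-3.3367]
Step 17: x=[-0.2467] v=[-2.6886]
Step 18: x=[-0.4445] v=[-1.9777]
Step 19: x=[-0.5666] v=[-1.2207]
Step 20: x=[-0.6101] v=[-0.4352]
Step 21: x=[-0.5741] v=[0.3605]
First v>=0 after going negative at step 21, time=2.1000

Answer: 2.1000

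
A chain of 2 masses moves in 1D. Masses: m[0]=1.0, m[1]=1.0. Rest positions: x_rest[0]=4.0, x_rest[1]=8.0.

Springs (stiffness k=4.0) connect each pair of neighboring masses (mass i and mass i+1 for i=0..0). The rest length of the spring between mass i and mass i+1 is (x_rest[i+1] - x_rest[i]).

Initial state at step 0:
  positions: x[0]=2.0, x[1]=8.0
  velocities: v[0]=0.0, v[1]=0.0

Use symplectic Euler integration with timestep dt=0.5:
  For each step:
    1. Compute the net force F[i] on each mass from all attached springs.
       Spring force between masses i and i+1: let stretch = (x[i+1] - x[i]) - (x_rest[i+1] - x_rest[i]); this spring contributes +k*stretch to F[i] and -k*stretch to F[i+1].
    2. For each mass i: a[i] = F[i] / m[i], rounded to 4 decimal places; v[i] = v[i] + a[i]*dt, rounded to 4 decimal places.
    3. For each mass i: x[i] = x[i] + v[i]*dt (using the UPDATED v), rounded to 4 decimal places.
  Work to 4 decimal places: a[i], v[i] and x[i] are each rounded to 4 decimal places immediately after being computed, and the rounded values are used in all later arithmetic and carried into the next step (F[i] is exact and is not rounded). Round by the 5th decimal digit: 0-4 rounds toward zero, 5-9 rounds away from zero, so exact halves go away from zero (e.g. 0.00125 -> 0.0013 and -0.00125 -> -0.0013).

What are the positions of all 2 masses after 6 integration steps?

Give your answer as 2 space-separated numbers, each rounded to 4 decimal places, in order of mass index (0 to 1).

Answer: 4.0000 6.0000

Derivation:
Step 0: x=[2.0000 8.0000] v=[0.0000 0.0000]
Step 1: x=[4.0000 6.0000] v=[4.0000 -4.0000]
Step 2: x=[4.0000 6.0000] v=[0.0000 0.0000]
Step 3: x=[2.0000 8.0000] v=[-4.0000 4.0000]
Step 4: x=[2.0000 8.0000] v=[0.0000 0.0000]
Step 5: x=[4.0000 6.0000] v=[4.0000 -4.0000]
Step 6: x=[4.0000 6.0000] v=[0.0000 0.0000]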